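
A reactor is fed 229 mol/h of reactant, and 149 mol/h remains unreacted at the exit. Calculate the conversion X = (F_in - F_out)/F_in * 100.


X = (F_in - F_out) / F_in * 100
Moles reacted = 229 - 149 = 80
X = 80 / 229 * 100
= 0.3493 * 100
= 34.93 %

34.93 %


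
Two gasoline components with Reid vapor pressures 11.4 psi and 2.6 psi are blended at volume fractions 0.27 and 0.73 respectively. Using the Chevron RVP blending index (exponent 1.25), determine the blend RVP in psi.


Chevron index: RVP_blend = (sum xi*RVPi^1.25)^(1/1.25)
RVP^1.25 terms: 0.27 * 11.4^1.25 + 0.73 * 2.6^1.25 = 8.06594
RVP_blend = 8.06594^(1/1.25) = 5.313

5.313 psi


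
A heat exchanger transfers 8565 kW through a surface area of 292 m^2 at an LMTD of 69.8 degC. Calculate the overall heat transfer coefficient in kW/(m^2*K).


From Q = U*A*LMTD, U = Q / (A * LMTD)
U = 8565 / (292 * 69.8) = 8565 / 20381.6 = 0.4202

0.4202 kW/(m^2*K)


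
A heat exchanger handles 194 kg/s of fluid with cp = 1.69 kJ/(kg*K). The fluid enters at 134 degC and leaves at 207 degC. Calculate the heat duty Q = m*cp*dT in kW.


Q = m_dot * cp * delta_T
delta_T = 207 - 134 = 73 K
Q = 194 * 1.69 * 73
= 327.86 * 73
= 23933.78 kW

23933.78 kW


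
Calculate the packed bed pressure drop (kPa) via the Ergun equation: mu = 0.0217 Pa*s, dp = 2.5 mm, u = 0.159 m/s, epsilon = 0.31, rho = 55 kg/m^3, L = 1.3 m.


dp = 2.5 mm = 0.0025 m
Viscous term = 150*0.0217*0.159*(1-0.31)^2 / (0.0025^2*0.31^3) = 1323370
Inertial term = 1.75*55*0.159^2*(1-0.31) / (0.0025*0.31^3) = 22543.4
dP/L = 1323370 + 22543.4 = 1345910 Pa/m
dP = 1345910 * 1.3 / 1000 = 1750 kPa

1750 kPa


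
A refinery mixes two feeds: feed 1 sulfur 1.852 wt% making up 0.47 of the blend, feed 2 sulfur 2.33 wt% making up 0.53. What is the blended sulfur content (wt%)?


Linear sulfur blending: S_blend = x1*S1 + x2*S2
Contribution 1: 0.47 * 1.852 = 0.87044 wt%
Contribution 2: 0.53 * 2.33 = 1.2349 wt%
S_blend = 0.87044 + 1.2349 = 2.10534

2.10534 wt%


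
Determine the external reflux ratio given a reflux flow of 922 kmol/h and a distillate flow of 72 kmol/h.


Reflux ratio definition: R = L / D (liquid returned / distillate withdrawn)
L = 922 kmol/h, D = 72 kmol/h
R = 922 / 72 = 12.81

12.81


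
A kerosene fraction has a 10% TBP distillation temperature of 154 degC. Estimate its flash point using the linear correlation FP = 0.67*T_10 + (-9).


FP = 0.67 * 154 + (-9) = 94.18

94.18 degC


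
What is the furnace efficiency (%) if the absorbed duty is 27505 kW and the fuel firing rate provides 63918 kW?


Furnace efficiency = Q_absorbed / Q_fuel * 100
= 27505 / 63918 * 100 = 43.03

43.03 %


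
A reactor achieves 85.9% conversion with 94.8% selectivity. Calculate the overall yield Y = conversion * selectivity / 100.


Overall yield = conversion (%) * selectivity (%) / 100
Conversion = 85.9%, Selectivity = 94.8%
Y = 85.9 * 94.8 / 100
= 81.4332 %

81.4332 %


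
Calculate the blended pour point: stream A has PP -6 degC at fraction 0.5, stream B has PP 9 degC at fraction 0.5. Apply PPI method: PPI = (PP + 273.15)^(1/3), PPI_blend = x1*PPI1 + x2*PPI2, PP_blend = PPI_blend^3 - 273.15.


PPI_1 = (-6 + 273.15)^(1/3) = 6.440482
PPI_2 = (9 + 273.15)^(1/3) = 6.558835
PPI_blend = 0.5 * 6.440482 + 0.5 * 6.558835 = 6.499659
PP_blend = 6.499659^3 - 273.15 = 274.5818 - 273.15 = 1.43

1.43 degC


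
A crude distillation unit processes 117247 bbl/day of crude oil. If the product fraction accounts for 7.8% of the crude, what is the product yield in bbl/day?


Crude throughput = 117247 bbl/day
Fraction yield = 7.8%
yield = throughput * fraction / 100
yield = 117247 * 7.8 / 100 = 9145.266

9145.266 bbl/day


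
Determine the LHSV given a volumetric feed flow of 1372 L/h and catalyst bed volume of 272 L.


LHSV = volumetric feed rate / catalyst volume
= 1372 L/h / 272 L
= 5.044 h^-1

5.044 h^-1


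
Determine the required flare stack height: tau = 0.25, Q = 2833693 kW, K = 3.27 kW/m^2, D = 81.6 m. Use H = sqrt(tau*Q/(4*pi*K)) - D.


tau*Q/(4*pi*K) = 0.25 * 2833693 / (4 * pi * 3.27) = 17239.9
sqrt(17239.9) = 131.301
H = 131.301 - 81.6 = 49.70

49.70 m


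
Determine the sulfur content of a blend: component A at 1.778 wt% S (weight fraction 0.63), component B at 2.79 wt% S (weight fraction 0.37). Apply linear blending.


Linear sulfur blending: S_blend = x1*S1 + x2*S2
Contribution 1: 0.63 * 1.778 = 1.12014 wt%
Contribution 2: 0.37 * 2.79 = 1.0323 wt%
S_blend = 1.12014 + 1.0323 = 2.15244

2.15244 wt%


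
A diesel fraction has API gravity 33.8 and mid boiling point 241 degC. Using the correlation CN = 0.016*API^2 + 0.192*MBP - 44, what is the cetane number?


CN = 0.016 * 33.8^2 + 0.192 * 241 - 44
CN = 18.27904 + 46.272 - 44 = 20.55104

20.55104


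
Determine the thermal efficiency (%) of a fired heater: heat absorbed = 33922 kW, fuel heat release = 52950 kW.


Furnace efficiency = Q_absorbed / Q_fuel * 100
= 33922 / 52950 * 100 = 64.06

64.06 %


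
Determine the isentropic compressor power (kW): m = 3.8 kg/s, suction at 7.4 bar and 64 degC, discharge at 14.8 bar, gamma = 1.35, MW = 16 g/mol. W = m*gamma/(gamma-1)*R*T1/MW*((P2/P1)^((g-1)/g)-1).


Isentropic work: W = m*(gamma/(gamma-1))*(R*T1/MW)*((P2/P1)^((gamma-1)/gamma) - 1)
T1 = 64 + 273.15 = 337.15 K
Pressure ratio = 14.8 / 7.4 = 2
Exponent = (1.35 - 1)/1.35 = 0.259259
(P2/P1)^exp - 1 = 2^0.259259 - 1 = 0.196864
W = 3.8 * 1.35 / 0.35 * 8.314 * 337.15 / 16 * 0.196864 = 505.5

505.5 kW


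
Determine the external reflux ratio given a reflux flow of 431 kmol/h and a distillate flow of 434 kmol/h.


Reflux ratio definition: R = L / D (liquid returned / distillate withdrawn)
L = 431 kmol/h, D = 434 kmol/h
R = 431 / 434 = 0.9931

0.9931


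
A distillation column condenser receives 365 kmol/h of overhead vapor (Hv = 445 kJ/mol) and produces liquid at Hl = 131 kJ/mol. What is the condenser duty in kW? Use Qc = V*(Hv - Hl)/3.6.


Qc = 365 * (445 - 131) / 3.6 = 365 * 314 / 3.6 = 31840

31840 kW


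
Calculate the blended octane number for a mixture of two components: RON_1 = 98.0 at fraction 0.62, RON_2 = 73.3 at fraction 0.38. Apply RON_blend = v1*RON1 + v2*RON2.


Linear blending: RON_blend = sum(vi * RONi)
Contribution 1: 0.62 * 98.0 = 60.76
Contribution 2: 0.38 * 73.3 = 27.854
RON_blend = 60.76 + 27.854 = 88.614

88.614


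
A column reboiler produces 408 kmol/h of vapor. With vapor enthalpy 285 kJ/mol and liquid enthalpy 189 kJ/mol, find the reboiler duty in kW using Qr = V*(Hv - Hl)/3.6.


Qr = 408 * (285 - 189) / 3.6 = 408 * 96 / 3.6 = 10880

10880 kW


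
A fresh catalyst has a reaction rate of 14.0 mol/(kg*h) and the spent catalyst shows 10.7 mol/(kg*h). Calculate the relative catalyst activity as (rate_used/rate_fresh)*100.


Activity (%) = (rate_used / rate_fresh) * 100
rate_used = 10.7, rate_fresh = 14.0
= (10.7 / 14.0) * 100
= 0.7643 * 100 = 76.43

76.43 %


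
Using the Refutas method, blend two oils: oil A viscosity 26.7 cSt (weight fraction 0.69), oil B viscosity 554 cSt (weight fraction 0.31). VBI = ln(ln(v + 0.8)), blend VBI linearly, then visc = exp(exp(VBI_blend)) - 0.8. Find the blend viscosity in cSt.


Refutas method: VBN_i = 14.534*ln(ln(visc_i + 0.8)) + 10.975, blended linearly by mass fraction; since VBN is linear in VBI_i = ln(ln(visc_i + 0.8)) and the fractions sum to 1, blend VBI directly: visc = exp(exp(VBI_blend)) - 0.8
VBI_1 = ln(ln(26.7 + 0.8)) = 1.19821
VBI_2 = ln(ln(554 + 0.8)) = 1.8435
VBI_blend = 0.69 * 1.19821 + 0.31 * 1.8435 = 1.39825
visc_blend = exp(exp(1.39825)) - 0.8 = 56.49

56.49 cSt


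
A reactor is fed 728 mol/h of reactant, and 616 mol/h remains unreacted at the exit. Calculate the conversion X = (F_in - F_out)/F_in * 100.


X = (F_in - F_out) / F_in * 100
Moles reacted = 728 - 616 = 112
X = 112 / 728 * 100
= 0.1538 * 100
= 15.38 %

15.38 %


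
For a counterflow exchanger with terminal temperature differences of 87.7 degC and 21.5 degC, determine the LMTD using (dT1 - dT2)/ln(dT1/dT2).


LMTD = (dT1 - dT2) / ln(dT1/dT2)
= (87.7 - 21.5) / ln(87.7 / 21.5) = 66.2 / 1.40587 = 47.09

47.09 degC


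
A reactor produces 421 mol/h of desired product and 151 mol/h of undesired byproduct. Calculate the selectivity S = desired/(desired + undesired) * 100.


Selectivity = desired / (desired + undesired) * 100
Total products = 421 + 151 = 572 mol/h
S = 421 / 572 * 100
= 0.7360 * 100
= 73.60 %

73.60 %


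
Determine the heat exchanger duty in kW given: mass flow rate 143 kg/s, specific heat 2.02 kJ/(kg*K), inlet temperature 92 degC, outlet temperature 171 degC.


Q = m_dot * cp * delta_T
delta_T = 171 - 92 = 79 K
Q = 143 * 2.02 * 79
= 288.86 * 79
= 22819.94 kW

22819.94 kW


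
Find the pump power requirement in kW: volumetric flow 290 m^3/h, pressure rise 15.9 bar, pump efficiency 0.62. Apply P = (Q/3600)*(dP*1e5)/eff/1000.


Q = 290 / 3600 = 0.0805556 m^3/s
P = 0.0805556 * (15.9 * 1e5) / 0.62 / 1000 = 206.6

206.6 kW


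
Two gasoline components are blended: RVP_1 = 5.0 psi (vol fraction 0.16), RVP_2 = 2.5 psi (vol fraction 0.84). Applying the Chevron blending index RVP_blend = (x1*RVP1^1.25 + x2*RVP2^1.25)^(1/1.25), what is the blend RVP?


Chevron index: RVP_blend = (sum xi*RVPi^1.25)^(1/1.25)
RVP^1.25 terms: 0.16 * 5.0^1.25 + 0.84 * 2.5^1.25 = 3.83689
RVP_blend = 3.83689^(1/1.25) = 2.932

2.932 psi


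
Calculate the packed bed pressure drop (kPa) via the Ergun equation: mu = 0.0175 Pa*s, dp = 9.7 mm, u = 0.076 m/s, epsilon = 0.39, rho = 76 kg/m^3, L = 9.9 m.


dp = 9.7 mm = 0.0097 m
Viscous term = 150*0.0175*0.076*(1-0.39)^2 / (0.0097^2*0.39^3) = 13300.4
Inertial term = 1.75*76*0.076^2*(1-0.39) / (0.0097*0.39^3) = 814.41
dP/L = 13300.4 + 814.41 = 14114.8 Pa/m
dP = 14114.8 * 9.9 / 1000 = 139.7 kPa

139.7 kPa


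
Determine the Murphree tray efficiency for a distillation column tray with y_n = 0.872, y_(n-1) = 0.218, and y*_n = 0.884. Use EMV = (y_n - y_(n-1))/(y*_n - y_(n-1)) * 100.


Murphree vapor efficiency: EMV = (y_n - y_(n-1)) / (y*_n - y_(n-1)) * 100
EMV = (0.872 - 0.218) / (0.884 - 0.218) * 100 = 0.654 / 0.666 * 100 = 98.20

98.20 %


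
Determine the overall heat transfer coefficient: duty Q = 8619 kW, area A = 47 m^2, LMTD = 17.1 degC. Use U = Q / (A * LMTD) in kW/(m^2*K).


From Q = U*A*LMTD, U = Q / (A * LMTD)
U = 8619 / (47 * 17.1) = 8619 / 803.7 = 10.72

10.72 kW/(m^2*K)


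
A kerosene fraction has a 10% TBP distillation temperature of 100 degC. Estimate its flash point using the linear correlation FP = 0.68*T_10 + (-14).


FP = 0.68 * 100 + (-14) = 54

54 degC


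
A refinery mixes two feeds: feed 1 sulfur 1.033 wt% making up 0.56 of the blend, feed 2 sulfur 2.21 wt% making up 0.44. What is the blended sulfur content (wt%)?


Linear sulfur blending: S_blend = x1*S1 + x2*S2
Contribution 1: 0.56 * 1.033 = 0.57848 wt%
Contribution 2: 0.44 * 2.21 = 0.9724 wt%
S_blend = 0.57848 + 0.9724 = 1.55088

1.55088 wt%


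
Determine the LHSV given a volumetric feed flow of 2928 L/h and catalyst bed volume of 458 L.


LHSV = volumetric feed rate / catalyst volume
= 2928 L/h / 458 L
= 6.393 h^-1

6.393 h^-1


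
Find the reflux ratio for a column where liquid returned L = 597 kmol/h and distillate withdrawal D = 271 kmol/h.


Reflux ratio definition: R = L / D (liquid returned / distillate withdrawn)
L = 597 kmol/h, D = 271 kmol/h
R = 597 / 271 = 2.203

2.203


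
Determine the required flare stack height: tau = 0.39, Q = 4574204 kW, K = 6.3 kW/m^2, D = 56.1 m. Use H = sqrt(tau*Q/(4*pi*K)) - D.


tau*Q/(4*pi*K) = 0.39 * 4574204 / (4 * pi * 6.3) = 22533.6
sqrt(22533.6) = 150.112
H = 150.112 - 56.1 = 94.01

94.01 m


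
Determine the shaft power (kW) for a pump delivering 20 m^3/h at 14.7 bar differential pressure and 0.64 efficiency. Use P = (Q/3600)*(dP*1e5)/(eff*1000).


Q = 20 / 3600 = 0.00555556 m^3/s
P = 0.00555556 * (14.7 * 1e5) / 0.64 / 1000 = 12.76

12.76 kW


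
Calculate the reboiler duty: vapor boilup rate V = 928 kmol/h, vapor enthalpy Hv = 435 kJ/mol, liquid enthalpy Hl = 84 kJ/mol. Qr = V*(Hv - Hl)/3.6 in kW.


Qr = 928 * (435 - 84) / 3.6 = 928 * 351 / 3.6 = 90480

90480 kW


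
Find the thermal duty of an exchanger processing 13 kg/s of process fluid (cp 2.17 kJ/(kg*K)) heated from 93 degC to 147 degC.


Q = m_dot * cp * delta_T
delta_T = 147 - 93 = 54 K
Q = 13 * 2.17 * 54
= 28.21 * 54
= 1523.34 kW

1523.34 kW


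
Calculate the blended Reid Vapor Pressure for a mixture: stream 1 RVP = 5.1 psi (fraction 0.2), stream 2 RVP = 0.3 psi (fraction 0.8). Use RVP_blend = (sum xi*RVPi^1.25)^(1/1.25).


Chevron index: RVP_blend = (sum xi*RVPi^1.25)^(1/1.25)
RVP^1.25 terms: 0.2 * 5.1^1.25 + 0.8 * 0.3^1.25 = 1.71045
RVP_blend = 1.71045^(1/1.25) = 1.536

1.536 psi


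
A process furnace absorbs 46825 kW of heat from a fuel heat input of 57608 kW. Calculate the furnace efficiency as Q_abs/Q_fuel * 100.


Furnace efficiency = Q_absorbed / Q_fuel * 100
= 46825 / 57608 * 100 = 81.28

81.28 %


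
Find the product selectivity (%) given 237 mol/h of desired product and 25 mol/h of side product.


Selectivity = desired / (desired + undesired) * 100
Total products = 237 + 25 = 262 mol/h
S = 237 / 262 * 100
= 0.9046 * 100
= 90.46 %

90.46 %


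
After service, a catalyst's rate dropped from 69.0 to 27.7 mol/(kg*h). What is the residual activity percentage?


Activity (%) = (rate_used / rate_fresh) * 100
rate_used = 27.7, rate_fresh = 69.0
= (27.7 / 69.0) * 100
= 0.4014 * 100 = 40.14

40.14 %


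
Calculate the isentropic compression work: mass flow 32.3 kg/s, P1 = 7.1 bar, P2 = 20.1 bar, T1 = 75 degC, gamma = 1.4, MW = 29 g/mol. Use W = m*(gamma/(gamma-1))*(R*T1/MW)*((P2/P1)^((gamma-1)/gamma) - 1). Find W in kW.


Isentropic work: W = m*(gamma/(gamma-1))*(R*T1/MW)*((P2/P1)^((gamma-1)/gamma) - 1)
T1 = 75 + 273.15 = 348.15 K
Pressure ratio = 20.1 / 7.1 = 2.83099
Exponent = (1.4 - 1)/1.4 = 0.285714
(P2/P1)^exp - 1 = 2.83099^0.285714 - 1 = 0.346248
W = 32.3 * 1.4 / 0.4 * 8.314 * 348.15 / 29 * 0.346248 = 3907

3907 kW


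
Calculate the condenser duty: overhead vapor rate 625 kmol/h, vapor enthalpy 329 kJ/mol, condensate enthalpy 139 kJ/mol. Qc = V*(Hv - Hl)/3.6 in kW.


Qc = 625 * (329 - 139) / 3.6 = 625 * 190 / 3.6 = 32990

32990 kW


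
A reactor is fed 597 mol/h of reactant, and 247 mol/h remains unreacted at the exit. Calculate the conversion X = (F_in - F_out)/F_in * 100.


X = (F_in - F_out) / F_in * 100
Moles reacted = 597 - 247 = 350
X = 350 / 597 * 100
= 0.5863 * 100
= 58.63 %

58.63 %


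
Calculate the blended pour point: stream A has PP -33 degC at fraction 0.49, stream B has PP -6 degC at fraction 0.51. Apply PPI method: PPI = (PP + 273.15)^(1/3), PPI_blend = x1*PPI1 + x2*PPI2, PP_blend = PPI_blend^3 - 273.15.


PPI_1 = (-33 + 273.15)^(1/3) = 6.215759
PPI_2 = (-6 + 273.15)^(1/3) = 6.440482
PPI_blend = 0.49 * 6.215759 + 0.51 * 6.440482 = 6.330368
PP_blend = 6.330368^3 - 273.15 = 253.6804 - 273.15 = -19.47

-19.47 degC


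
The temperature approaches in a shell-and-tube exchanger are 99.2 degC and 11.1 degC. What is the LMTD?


LMTD = (dT1 - dT2) / ln(dT1/dT2)
= (99.2 - 11.1) / ln(99.2 / 11.1) = 88.1 / 2.19019 = 40.22

40.22 degC


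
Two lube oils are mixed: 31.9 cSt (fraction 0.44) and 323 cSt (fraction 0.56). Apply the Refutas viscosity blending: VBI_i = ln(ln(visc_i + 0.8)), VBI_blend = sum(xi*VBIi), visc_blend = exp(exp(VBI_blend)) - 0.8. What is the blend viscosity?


Refutas method: VBN_i = 14.534*ln(ln(visc_i + 0.8)) + 10.975, blended linearly by mass fraction; since VBN is linear in VBI_i = ln(ln(visc_i + 0.8)) and the fractions sum to 1, blend VBI directly: visc = exp(exp(VBI_blend)) - 0.8
VBI_1 = ln(ln(31.9 + 0.8)) = 1.24915
VBI_2 = ln(ln(323 + 0.8)) = 1.75443
VBI_blend = 0.44 * 1.24915 + 0.56 * 1.75443 = 1.53211
visc_blend = exp(exp(1.53211)) - 0.8 = 101.5

101.5 cSt


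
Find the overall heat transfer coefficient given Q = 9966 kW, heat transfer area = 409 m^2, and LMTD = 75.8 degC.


From Q = U*A*LMTD, U = Q / (A * LMTD)
U = 9966 / (409 * 75.8) = 9966 / 31002.2 = 0.3215

0.3215 kW/(m^2*K)


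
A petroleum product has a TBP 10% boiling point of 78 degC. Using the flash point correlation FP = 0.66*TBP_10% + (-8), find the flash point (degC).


FP = 0.66 * 78 + (-8) = 43.48

43.48 degC


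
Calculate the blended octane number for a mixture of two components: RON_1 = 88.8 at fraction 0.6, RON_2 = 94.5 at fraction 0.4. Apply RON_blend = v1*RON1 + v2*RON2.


Linear blending: RON_blend = sum(vi * RONi)
Contribution 1: 0.6 * 88.8 = 53.28
Contribution 2: 0.4 * 94.5 = 37.8
RON_blend = 53.28 + 37.8 = 91.08

91.08


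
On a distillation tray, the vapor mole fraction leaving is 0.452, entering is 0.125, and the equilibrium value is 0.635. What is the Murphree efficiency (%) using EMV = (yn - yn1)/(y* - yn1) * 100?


Murphree vapor efficiency: EMV = (y_n - y_(n-1)) / (y*_n - y_(n-1)) * 100
EMV = (0.452 - 0.125) / (0.635 - 0.125) * 100 = 0.327 / 0.51 * 100 = 64.12

64.12 %


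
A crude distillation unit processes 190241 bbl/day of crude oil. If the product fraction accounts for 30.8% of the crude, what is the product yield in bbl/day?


Crude throughput = 190241 bbl/day
Fraction yield = 30.8%
yield = throughput * fraction / 100
yield = 190241 * 30.8 / 100 = 58594.228

58594.228 bbl/day


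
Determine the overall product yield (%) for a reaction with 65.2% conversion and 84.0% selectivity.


Overall yield = conversion (%) * selectivity (%) / 100
Conversion = 65.2%, Selectivity = 84.0%
Y = 65.2 * 84.0 / 100
= 54.768 %

54.768 %


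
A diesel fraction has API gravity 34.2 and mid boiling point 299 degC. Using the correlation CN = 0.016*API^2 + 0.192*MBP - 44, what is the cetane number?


CN = 0.016 * 34.2^2 + 0.192 * 299 - 44
CN = 18.71424 + 57.408 - 44 = 32.12224

32.12224


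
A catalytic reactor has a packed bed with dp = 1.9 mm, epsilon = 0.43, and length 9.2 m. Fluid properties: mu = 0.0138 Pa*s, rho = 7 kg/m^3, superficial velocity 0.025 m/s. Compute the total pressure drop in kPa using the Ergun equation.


dp = 1.9 mm = 0.0019 m
Viscous term = 150*0.0138*0.025*(1-0.43)^2 / (0.0019^2*0.43^3) = 58579.7
Inertial term = 1.75*7*0.025^2*(1-0.43) / (0.0019*0.43^3) = 28.889
dP/L = 58579.7 + 28.889 = 58608.6 Pa/m
dP = 58608.6 * 9.2 / 1000 = 539.2 kPa

539.2 kPa


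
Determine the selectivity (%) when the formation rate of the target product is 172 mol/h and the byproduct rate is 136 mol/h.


Selectivity = desired / (desired + undesired) * 100
Total products = 172 + 136 = 308 mol/h
S = 172 / 308 * 100
= 0.5584 * 100
= 55.84 %

55.84 %


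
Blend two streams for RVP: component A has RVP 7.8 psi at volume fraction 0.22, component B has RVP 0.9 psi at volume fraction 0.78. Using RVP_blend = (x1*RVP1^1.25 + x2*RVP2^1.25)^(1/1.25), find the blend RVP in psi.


Chevron index: RVP_blend = (sum xi*RVPi^1.25)^(1/1.25)
RVP^1.25 terms: 0.22 * 7.8^1.25 + 0.78 * 0.9^1.25 = 3.5515
RVP_blend = 3.5515^(1/1.25) = 2.756

2.756 psi


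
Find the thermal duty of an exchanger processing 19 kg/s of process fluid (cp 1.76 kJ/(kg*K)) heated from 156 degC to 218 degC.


Q = m_dot * cp * delta_T
delta_T = 218 - 156 = 62 K
Q = 19 * 1.76 * 62
= 33.44 * 62
= 2073.28 kW

2073.28 kW


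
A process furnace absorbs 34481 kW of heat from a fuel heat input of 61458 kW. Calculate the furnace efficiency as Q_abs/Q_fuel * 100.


Furnace efficiency = Q_absorbed / Q_fuel * 100
= 34481 / 61458 * 100 = 56.10

56.10 %


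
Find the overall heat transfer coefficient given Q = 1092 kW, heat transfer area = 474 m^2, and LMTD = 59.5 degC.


From Q = U*A*LMTD, U = Q / (A * LMTD)
U = 1092 / (474 * 59.5) = 1092 / 28203 = 0.03872

0.03872 kW/(m^2*K)


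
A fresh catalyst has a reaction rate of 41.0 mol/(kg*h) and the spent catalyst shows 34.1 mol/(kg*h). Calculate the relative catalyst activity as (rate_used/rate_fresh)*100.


Activity (%) = (rate_used / rate_fresh) * 100
rate_used = 34.1, rate_fresh = 41.0
= (34.1 / 41.0) * 100
= 0.8317 * 100 = 83.17

83.17 %


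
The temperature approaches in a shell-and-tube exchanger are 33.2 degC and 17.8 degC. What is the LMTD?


LMTD = (dT1 - dT2) / ln(dT1/dT2)
= (33.2 - 17.8) / ln(33.2 / 17.8) = 15.4 / 0.623351 = 24.71

24.71 degC


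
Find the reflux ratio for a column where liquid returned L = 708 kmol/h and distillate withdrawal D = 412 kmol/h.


Reflux ratio definition: R = L / D (liquid returned / distillate withdrawn)
L = 708 kmol/h, D = 412 kmol/h
R = 708 / 412 = 1.718

1.718


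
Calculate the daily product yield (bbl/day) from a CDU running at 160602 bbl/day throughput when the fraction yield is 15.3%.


Crude throughput = 160602 bbl/day
Fraction yield = 15.3%
yield = throughput * fraction / 100
yield = 160602 * 15.3 / 100 = 24572.106

24572.106 bbl/day


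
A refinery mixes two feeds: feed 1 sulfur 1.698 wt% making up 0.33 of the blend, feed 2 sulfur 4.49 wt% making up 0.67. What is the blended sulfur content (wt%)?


Linear sulfur blending: S_blend = x1*S1 + x2*S2
Contribution 1: 0.33 * 1.698 = 0.56034 wt%
Contribution 2: 0.67 * 4.49 = 3.0083 wt%
S_blend = 0.56034 + 3.0083 = 3.56864

3.56864 wt%


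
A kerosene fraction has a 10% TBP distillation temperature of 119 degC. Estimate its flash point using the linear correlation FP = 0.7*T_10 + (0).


FP = 0.7 * 119 + (0) = 83.3

83.3 degC


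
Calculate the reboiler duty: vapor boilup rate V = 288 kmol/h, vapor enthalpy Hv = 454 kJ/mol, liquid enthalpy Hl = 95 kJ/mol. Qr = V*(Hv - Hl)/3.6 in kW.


Qr = 288 * (454 - 95) / 3.6 = 288 * 359 / 3.6 = 28720

28720 kW


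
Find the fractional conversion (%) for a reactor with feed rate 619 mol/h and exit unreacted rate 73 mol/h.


X = (F_in - F_out) / F_in * 100
Moles reacted = 619 - 73 = 546
X = 546 / 619 * 100
= 0.8821 * 100
= 88.21 %

88.21 %


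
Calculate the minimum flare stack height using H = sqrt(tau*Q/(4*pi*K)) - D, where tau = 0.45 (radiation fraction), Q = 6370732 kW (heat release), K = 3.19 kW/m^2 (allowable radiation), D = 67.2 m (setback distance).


tau*Q/(4*pi*K) = 0.45 * 6370732 / (4 * pi * 3.19) = 71515.7
sqrt(71515.7) = 267.424
H = 267.424 - 67.2 = 200.2

200.2 m


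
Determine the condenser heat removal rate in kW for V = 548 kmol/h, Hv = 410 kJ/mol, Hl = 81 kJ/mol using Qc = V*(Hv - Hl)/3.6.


Qc = 548 * (410 - 81) / 3.6 = 548 * 329 / 3.6 = 50080

50080 kW


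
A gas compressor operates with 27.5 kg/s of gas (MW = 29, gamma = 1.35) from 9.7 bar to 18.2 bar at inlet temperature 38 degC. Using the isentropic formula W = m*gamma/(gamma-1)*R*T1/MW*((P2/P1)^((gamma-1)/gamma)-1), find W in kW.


Isentropic work: W = m*(gamma/(gamma-1))*(R*T1/MW)*((P2/P1)^((gamma-1)/gamma) - 1)
T1 = 38 + 273.15 = 311.15 K
Pressure ratio = 18.2 / 9.7 = 1.87629
Exponent = (1.35 - 1)/1.35 = 0.259259
(P2/P1)^exp - 1 = 1.87629^0.259259 - 1 = 0.177214
W = 27.5 * 1.35 / 0.35 * 8.314 * 311.15 / 29 * 0.177214 = 1677

1677 kW


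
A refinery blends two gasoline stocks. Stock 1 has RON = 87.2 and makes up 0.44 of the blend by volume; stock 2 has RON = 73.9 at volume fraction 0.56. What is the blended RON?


Linear blending: RON_blend = sum(vi * RONi)
Contribution 1: 0.44 * 87.2 = 38.368
Contribution 2: 0.56 * 73.9 = 41.384
RON_blend = 38.368 + 41.384 = 79.752

79.752


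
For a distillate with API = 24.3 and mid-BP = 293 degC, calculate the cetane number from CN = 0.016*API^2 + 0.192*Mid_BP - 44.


CN = 0.016 * 24.3^2 + 0.192 * 293 - 44
CN = 9.44784 + 56.256 - 44 = 21.70384

21.70384


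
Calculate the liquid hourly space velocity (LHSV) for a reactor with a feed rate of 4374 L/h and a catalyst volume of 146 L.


LHSV = volumetric feed rate / catalyst volume
= 4374 L/h / 146 L
= 29.96 h^-1

29.96 h^-1


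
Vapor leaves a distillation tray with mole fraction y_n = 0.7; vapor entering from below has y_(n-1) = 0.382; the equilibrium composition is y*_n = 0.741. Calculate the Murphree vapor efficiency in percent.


Murphree vapor efficiency: EMV = (y_n - y_(n-1)) / (y*_n - y_(n-1)) * 100
EMV = (0.7 - 0.382) / (0.741 - 0.382) * 100 = 0.318 / 0.359 * 100 = 88.58

88.58 %


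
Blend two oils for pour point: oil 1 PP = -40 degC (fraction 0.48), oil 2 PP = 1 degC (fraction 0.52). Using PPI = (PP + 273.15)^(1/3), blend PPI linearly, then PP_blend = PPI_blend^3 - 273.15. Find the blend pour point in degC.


PPI_1 = (-40 + 273.15)^(1/3) = 6.15477
PPI_2 = (1 + 273.15)^(1/3) = 6.49625
PPI_blend = 0.48 * 6.15477 + 0.52 * 6.49625 = 6.33234
PP_blend = 6.33234^3 - 273.15 = 253.9175 - 273.15 = -19.23

-19.23 degC


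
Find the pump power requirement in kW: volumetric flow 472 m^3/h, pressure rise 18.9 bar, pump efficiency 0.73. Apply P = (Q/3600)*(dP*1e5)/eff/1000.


Q = 472 / 3600 = 0.131111 m^3/s
P = 0.131111 * (18.9 * 1e5) / 0.73 / 1000 = 339.5

339.5 kW


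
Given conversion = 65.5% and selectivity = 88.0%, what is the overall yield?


Overall yield = conversion (%) * selectivity (%) / 100
Conversion = 65.5%, Selectivity = 88.0%
Y = 65.5 * 88.0 / 100
= 57.64 %

57.64 %


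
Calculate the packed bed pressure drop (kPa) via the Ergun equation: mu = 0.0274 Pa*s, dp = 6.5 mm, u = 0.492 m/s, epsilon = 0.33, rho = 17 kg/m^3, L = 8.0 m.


dp = 6.5 mm = 0.0065 m
Viscous term = 150*0.0274*0.492*(1-0.33)^2 / (0.0065^2*0.33^3) = 597844
Inertial term = 1.75*17*0.492^2*(1-0.33) / (0.0065*0.33^3) = 20655.6
dP/L = 597844 + 20655.6 = 618500 Pa/m
dP = 618500 * 8.0 / 1000 = 4948 kPa

4948 kPa


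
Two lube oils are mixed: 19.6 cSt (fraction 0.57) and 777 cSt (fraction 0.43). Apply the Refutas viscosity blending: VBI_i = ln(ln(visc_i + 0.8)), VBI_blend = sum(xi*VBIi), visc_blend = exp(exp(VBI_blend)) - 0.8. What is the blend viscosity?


Refutas method: VBN_i = 14.534*ln(ln(visc_i + 0.8)) + 10.975, blended linearly by mass fraction; since VBN is linear in VBI_i = ln(ln(visc_i + 0.8)) and the fractions sum to 1, blend VBI directly: visc = exp(exp(VBI_blend)) - 0.8
VBI_1 = ln(ln(19.6 + 0.8)) = 1.10378
VBI_2 = ln(ln(777 + 0.8)) = 1.89559
VBI_blend = 0.57 * 1.10378 + 0.43 * 1.89559 = 1.44426
visc_blend = exp(exp(1.44426)) - 0.8 = 68.52

68.52 cSt


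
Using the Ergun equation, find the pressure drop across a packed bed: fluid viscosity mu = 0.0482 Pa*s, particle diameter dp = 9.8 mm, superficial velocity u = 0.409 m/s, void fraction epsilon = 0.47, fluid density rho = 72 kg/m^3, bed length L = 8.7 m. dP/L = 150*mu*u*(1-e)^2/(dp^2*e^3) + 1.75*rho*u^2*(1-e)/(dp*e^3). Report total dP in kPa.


dp = 9.8 mm = 0.0098 m
Viscous term = 150*0.0482*0.409*(1-0.47)^2 / (0.0098^2*0.47^3) = 83304.3
Inertial term = 1.75*72*0.409^2*(1-0.47) / (0.0098*0.47^3) = 10979.3
dP/L = 83304.3 + 10979.3 = 94283.6 Pa/m
dP = 94283.6 * 8.7 / 1000 = 820.3 kPa

820.3 kPa


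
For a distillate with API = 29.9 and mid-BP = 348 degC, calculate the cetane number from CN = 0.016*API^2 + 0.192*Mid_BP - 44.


CN = 0.016 * 29.9^2 + 0.192 * 348 - 44
CN = 14.30416 + 66.816 - 44 = 37.12016

37.12016


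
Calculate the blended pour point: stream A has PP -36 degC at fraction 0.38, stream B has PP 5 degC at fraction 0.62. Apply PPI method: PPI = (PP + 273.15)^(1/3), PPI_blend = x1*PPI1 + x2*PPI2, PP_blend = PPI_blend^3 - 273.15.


PPI_1 = (-36 + 273.15)^(1/3) = 6.189768
PPI_2 = (5 + 273.15)^(1/3) = 6.527693
PPI_blend = 0.38 * 6.189768 + 0.62 * 6.527693 = 6.399281
PP_blend = 6.399281^3 - 273.15 = 262.0557 - 273.15 = -11.09

-11.09 degC


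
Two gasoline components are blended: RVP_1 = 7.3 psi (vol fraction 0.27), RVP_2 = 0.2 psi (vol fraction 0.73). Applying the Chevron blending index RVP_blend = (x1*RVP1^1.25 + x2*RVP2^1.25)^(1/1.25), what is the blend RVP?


Chevron index: RVP_blend = (sum xi*RVPi^1.25)^(1/1.25)
RVP^1.25 terms: 0.27 * 7.3^1.25 + 0.73 * 0.2^1.25 = 3.33743
RVP_blend = 3.33743^(1/1.25) = 2.623

2.623 psi


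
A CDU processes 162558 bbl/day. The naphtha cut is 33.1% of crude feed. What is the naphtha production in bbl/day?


Crude throughput = 162558 bbl/day
Fraction yield = 33.1%
yield = throughput * fraction / 100
yield = 162558 * 33.1 / 100 = 53806.698

53806.698 bbl/day


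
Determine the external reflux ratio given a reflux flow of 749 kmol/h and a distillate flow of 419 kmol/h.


Reflux ratio definition: R = L / D (liquid returned / distillate withdrawn)
L = 749 kmol/h, D = 419 kmol/h
R = 749 / 419 = 1.788

1.788


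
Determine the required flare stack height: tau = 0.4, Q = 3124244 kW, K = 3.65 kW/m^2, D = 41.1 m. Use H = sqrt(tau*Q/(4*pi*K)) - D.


tau*Q/(4*pi*K) = 0.4 * 3124244 / (4 * pi * 3.65) = 27246
sqrt(27246) = 165.064
H = 165.064 - 41.1 = 124.0

124.0 m


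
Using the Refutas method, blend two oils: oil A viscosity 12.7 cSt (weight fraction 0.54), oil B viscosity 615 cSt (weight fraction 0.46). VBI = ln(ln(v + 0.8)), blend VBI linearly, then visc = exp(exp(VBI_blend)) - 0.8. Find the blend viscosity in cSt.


Refutas method: VBN_i = 14.534*ln(ln(visc_i + 0.8)) + 10.975, blended linearly by mass fraction; since VBN is linear in VBI_i = ln(ln(visc_i + 0.8)) and the fractions sum to 1, blend VBI directly: visc = exp(exp(VBI_blend)) - 0.8
VBI_1 = ln(ln(12.7 + 0.8)) = 0.956545
VBI_2 = ln(ln(615 + 0.8)) = 1.85987
VBI_blend = 0.54 * 0.956545 + 0.46 * 1.85987 = 1.37207
visc_blend = exp(exp(1.37207)) - 0.8 = 50.80

50.80 cSt


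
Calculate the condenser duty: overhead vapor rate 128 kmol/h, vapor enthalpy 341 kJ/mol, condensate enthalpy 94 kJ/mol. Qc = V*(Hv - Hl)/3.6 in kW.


Qc = 128 * (341 - 94) / 3.6 = 128 * 247 / 3.6 = 8782

8782 kW


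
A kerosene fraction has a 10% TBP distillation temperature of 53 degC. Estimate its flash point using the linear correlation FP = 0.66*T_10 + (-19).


FP = 0.66 * 53 + (-19) = 15.98

15.98 degC


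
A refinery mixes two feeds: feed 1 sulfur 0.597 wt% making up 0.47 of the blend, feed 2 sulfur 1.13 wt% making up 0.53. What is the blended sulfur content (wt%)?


Linear sulfur blending: S_blend = x1*S1 + x2*S2
Contribution 1: 0.47 * 0.597 = 0.28059 wt%
Contribution 2: 0.53 * 1.13 = 0.5989 wt%
S_blend = 0.28059 + 0.5989 = 0.87949

0.87949 wt%


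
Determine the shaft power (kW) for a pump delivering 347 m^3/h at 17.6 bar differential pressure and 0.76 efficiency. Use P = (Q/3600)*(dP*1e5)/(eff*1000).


Q = 347 / 3600 = 0.0963889 m^3/s
P = 0.0963889 * (17.6 * 1e5) / 0.76 / 1000 = 223.2

223.2 kW


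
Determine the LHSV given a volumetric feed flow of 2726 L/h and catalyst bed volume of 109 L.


LHSV = volumetric feed rate / catalyst volume
= 2726 L/h / 109 L
= 25.01 h^-1

25.01 h^-1


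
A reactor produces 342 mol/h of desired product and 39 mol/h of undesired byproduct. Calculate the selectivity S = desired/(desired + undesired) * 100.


Selectivity = desired / (desired + undesired) * 100
Total products = 342 + 39 = 381 mol/h
S = 342 / 381 * 100
= 0.8976 * 100
= 89.76 %

89.76 %


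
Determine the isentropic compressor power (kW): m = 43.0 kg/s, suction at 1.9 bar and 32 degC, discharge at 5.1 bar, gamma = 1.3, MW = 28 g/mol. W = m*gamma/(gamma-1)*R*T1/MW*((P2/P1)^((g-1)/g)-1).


Isentropic work: W = m*(gamma/(gamma-1))*(R*T1/MW)*((P2/P1)^((gamma-1)/gamma) - 1)
T1 = 32 + 273.15 = 305.15 K
Pressure ratio = 5.1 / 1.9 = 2.68421
Exponent = (1.3 - 1)/1.3 = 0.230769
(P2/P1)^exp - 1 = 2.68421^0.230769 - 1 = 0.255907
W = 43.0 * 1.3 / 0.3 * 8.314 * 305.15 / 28 * 0.255907 = 4321

4321 kW


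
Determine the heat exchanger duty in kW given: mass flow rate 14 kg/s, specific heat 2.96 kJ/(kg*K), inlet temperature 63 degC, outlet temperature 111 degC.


Q = m_dot * cp * delta_T
delta_T = 111 - 63 = 48 K
Q = 14 * 2.96 * 48
= 41.44 * 48
= 1989.12 kW

1989.12 kW


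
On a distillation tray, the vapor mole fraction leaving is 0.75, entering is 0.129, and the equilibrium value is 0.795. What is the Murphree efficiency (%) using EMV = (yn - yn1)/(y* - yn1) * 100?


Murphree vapor efficiency: EMV = (y_n - y_(n-1)) / (y*_n - y_(n-1)) * 100
EMV = (0.75 - 0.129) / (0.795 - 0.129) * 100 = 0.621 / 0.666 * 100 = 93.24

93.24 %


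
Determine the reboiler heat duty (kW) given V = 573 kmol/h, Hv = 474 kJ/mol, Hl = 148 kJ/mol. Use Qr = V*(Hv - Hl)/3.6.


Qr = 573 * (474 - 148) / 3.6 = 573 * 326 / 3.6 = 51890

51890 kW


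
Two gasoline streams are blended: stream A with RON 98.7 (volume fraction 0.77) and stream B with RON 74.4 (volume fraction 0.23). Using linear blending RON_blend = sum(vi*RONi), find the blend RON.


Linear blending: RON_blend = sum(vi * RONi)
Contribution 1: 0.77 * 98.7 = 75.999
Contribution 2: 0.23 * 74.4 = 17.112
RON_blend = 75.999 + 17.112 = 93.111

93.111


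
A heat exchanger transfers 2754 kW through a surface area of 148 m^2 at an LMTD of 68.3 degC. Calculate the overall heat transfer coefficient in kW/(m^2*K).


From Q = U*A*LMTD, U = Q / (A * LMTD)
U = 2754 / (148 * 68.3) = 2754 / 10108.4 = 0.2724

0.2724 kW/(m^2*K)


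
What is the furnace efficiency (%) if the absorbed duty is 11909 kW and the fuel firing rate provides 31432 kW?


Furnace efficiency = Q_absorbed / Q_fuel * 100
= 11909 / 31432 * 100 = 37.89

37.89 %


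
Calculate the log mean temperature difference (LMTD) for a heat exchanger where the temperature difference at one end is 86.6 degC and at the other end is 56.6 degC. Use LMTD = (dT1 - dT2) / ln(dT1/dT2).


LMTD = (dT1 - dT2) / ln(dT1/dT2)
= (86.6 - 56.6) / ln(86.6 / 56.6) = 30 / 0.425291 = 70.54

70.54 degC


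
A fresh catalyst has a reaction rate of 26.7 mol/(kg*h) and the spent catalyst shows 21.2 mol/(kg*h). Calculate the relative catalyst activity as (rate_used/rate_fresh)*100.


Activity (%) = (rate_used / rate_fresh) * 100
rate_used = 21.2, rate_fresh = 26.7
= (21.2 / 26.7) * 100
= 0.7940 * 100 = 79.40

79.40 %


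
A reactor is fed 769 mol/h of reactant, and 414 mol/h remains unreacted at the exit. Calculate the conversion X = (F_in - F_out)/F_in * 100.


X = (F_in - F_out) / F_in * 100
Moles reacted = 769 - 414 = 355
X = 355 / 769 * 100
= 0.4616 * 100
= 46.16 %

46.16 %


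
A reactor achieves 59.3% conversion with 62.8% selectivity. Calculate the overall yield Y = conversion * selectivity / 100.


Overall yield = conversion (%) * selectivity (%) / 100
Conversion = 59.3%, Selectivity = 62.8%
Y = 59.3 * 62.8 / 100
= 37.2404 %

37.2404 %


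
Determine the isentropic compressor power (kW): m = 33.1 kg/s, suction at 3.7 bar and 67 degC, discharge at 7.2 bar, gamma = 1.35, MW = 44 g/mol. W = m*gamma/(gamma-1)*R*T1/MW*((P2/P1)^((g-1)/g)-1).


Isentropic work: W = m*(gamma/(gamma-1))*(R*T1/MW)*((P2/P1)^((gamma-1)/gamma) - 1)
T1 = 67 + 273.15 = 340.15 K
Pressure ratio = 7.2 / 3.7 = 1.94595
Exponent = (1.35 - 1)/1.35 = 0.259259
(P2/P1)^exp - 1 = 1.94595^0.259259 - 1 = 0.188393
W = 33.1 * 1.35 / 0.35 * 8.314 * 340.15 / 44 * 0.188393 = 1546

1546 kW


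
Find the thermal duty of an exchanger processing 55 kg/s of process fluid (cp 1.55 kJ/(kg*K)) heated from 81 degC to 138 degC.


Q = m_dot * cp * delta_T
delta_T = 138 - 81 = 57 K
Q = 55 * 1.55 * 57
= 85.25 * 57
= 4859.25 kW

4859.25 kW


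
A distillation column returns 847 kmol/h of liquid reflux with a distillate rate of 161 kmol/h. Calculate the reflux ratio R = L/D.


Reflux ratio definition: R = L / D (liquid returned / distillate withdrawn)
L = 847 kmol/h, D = 161 kmol/h
R = 847 / 161 = 5.261

5.261


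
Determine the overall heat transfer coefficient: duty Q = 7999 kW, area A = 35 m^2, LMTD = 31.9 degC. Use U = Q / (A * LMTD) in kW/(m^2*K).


From Q = U*A*LMTD, U = Q / (A * LMTD)
U = 7999 / (35 * 31.9) = 7999 / 1116.5 = 7.164

7.164 kW/(m^2*K)


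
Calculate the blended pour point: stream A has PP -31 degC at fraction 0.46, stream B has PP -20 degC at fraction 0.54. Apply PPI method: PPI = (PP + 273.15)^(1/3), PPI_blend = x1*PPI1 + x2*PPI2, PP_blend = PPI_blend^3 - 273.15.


PPI_1 = (-31 + 273.15)^(1/3) = 6.232967
PPI_2 = (-20 + 273.15)^(1/3) = 6.325953
PPI_blend = 0.46 * 6.232967 + 0.54 * 6.325953 = 6.283179
PP_blend = 6.283179^3 - 273.15 = 248.0495 - 273.15 = -25.1

-25.1 degC


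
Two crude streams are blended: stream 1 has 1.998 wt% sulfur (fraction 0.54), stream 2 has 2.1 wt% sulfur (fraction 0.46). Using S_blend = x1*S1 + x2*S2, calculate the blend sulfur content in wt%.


Linear sulfur blending: S_blend = x1*S1 + x2*S2
Contribution 1: 0.54 * 1.998 = 1.07892 wt%
Contribution 2: 0.46 * 2.1 = 0.966 wt%
S_blend = 1.07892 + 0.966 = 2.04492

2.04492 wt%


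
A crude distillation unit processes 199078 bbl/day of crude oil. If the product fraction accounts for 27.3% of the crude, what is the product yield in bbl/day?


Crude throughput = 199078 bbl/day
Fraction yield = 27.3%
yield = throughput * fraction / 100
yield = 199078 * 27.3 / 100 = 54348.294

54348.294 bbl/day


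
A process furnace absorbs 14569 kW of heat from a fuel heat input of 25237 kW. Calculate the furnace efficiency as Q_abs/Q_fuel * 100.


Furnace efficiency = Q_absorbed / Q_fuel * 100
= 14569 / 25237 * 100 = 57.73

57.73 %


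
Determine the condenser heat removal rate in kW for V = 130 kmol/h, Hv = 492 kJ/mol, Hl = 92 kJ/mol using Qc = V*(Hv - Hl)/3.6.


Qc = 130 * (492 - 92) / 3.6 = 130 * 400 / 3.6 = 14440

14440 kW


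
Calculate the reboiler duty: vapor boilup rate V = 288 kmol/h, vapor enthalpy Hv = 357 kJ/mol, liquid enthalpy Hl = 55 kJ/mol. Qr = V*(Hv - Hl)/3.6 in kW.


Qr = 288 * (357 - 55) / 3.6 = 288 * 302 / 3.6 = 24160

24160 kW


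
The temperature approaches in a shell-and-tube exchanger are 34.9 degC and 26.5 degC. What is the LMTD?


LMTD = (dT1 - dT2) / ln(dT1/dT2)
= (34.9 - 26.5) / ln(34.9 / 26.5) = 8.4 / 0.275342 = 30.51

30.51 degC


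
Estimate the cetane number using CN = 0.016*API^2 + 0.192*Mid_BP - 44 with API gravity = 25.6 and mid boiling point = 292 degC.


CN = 0.016 * 25.6^2 + 0.192 * 292 - 44
CN = 10.48576 + 56.064 - 44 = 22.54976

22.54976


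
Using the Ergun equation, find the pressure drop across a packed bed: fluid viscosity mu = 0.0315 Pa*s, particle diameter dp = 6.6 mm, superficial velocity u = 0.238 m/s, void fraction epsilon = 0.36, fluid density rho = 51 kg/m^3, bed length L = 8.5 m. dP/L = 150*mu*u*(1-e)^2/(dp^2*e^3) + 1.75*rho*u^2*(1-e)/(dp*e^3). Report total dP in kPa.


dp = 6.6 mm = 0.0066 m
Viscous term = 150*0.0315*0.238*(1-0.36)^2 / (0.0066^2*0.36^3) = 226644
Inertial term = 1.75*51*0.238^2*(1-0.36) / (0.0066*0.36^3) = 10507.3
dP/L = 226644 + 10507.3 = 237151 Pa/m
dP = 237151 * 8.5 / 1000 = 2016 kPa

2016 kPa


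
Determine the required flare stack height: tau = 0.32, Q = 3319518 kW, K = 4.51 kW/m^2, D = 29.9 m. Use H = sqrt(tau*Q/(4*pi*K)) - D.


tau*Q/(4*pi*K) = 0.32 * 3319518 / (4 * pi * 4.51) = 18743
sqrt(18743) = 136.905
H = 136.905 - 29.9 = 107.0

107.0 m


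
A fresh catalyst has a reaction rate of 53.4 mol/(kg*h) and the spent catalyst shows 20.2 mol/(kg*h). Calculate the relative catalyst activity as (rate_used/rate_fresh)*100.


Activity (%) = (rate_used / rate_fresh) * 100
rate_used = 20.2, rate_fresh = 53.4
= (20.2 / 53.4) * 100
= 0.3783 * 100 = 37.83

37.83 %


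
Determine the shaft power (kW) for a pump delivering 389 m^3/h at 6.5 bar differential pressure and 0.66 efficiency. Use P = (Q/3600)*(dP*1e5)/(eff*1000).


Q = 389 / 3600 = 0.108056 m^3/s
P = 0.108056 * (6.5 * 1e5) / 0.66 / 1000 = 106.4

106.4 kW


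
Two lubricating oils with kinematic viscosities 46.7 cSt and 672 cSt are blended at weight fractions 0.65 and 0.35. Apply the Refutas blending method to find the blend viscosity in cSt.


Refutas method: VBN_i = 14.534*ln(ln(visc_i + 0.8)) + 10.975, blended linearly by mass fraction; since VBN is linear in VBI_i = ln(ln(visc_i + 0.8)) and the fractions sum to 1, blend VBI directly: visc = exp(exp(VBI_blend)) - 0.8
VBI_1 = ln(ln(46.7 + 0.8)) = 1.35086
VBI_2 = ln(ln(672 + 0.8)) = 1.87356
VBI_blend = 0.65 * 1.35086 + 0.35 * 1.87356 = 1.53381
visc_blend = exp(exp(1.53381)) - 0.8 = 102.3

102.3 cSt


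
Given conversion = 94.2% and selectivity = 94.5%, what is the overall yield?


Overall yield = conversion (%) * selectivity (%) / 100
Conversion = 94.2%, Selectivity = 94.5%
Y = 94.2 * 94.5 / 100
= 89.019 %

89.019 %
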